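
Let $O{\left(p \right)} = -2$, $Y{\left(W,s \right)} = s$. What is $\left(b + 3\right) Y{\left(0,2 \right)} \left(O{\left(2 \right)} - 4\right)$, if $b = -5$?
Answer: $24$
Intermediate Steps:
$\left(b + 3\right) Y{\left(0,2 \right)} \left(O{\left(2 \right)} - 4\right) = \left(-5 + 3\right) 2 \left(-2 - 4\right) = \left(-2\right) 2 \left(-6\right) = \left(-4\right) \left(-6\right) = 24$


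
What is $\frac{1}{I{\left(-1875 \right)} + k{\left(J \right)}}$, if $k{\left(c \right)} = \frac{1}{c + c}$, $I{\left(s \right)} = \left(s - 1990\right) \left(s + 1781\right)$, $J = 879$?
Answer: $\frac{1758}{638698981} \approx 2.7525 \cdot 10^{-6}$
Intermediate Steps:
$I{\left(s \right)} = \left(-1990 + s\right) \left(1781 + s\right)$
$k{\left(c \right)} = \frac{1}{2 c}$
$\frac{1}{I{\left(-1875 \right)} + k{\left(J \right)}} = \frac{1}{\left(-3544190 + \left(-1875\right)^{2} - -391875\right) + \frac{1}{2 \cdot 879}} = \frac{1}{\left(-3544190 + 3515625 + 391875\right) + \frac{1}{2} \cdot \frac{1}{879}} = \frac{1}{363310 + \frac{1}{1758}} = \frac{1}{\frac{638698981}{1758}} = \frac{1758}{638698981}$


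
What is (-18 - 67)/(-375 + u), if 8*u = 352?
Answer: 85/331 ≈ 0.25680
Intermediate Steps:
u = 44 (u = (1/8)*352 = 44)
(-18 - 67)/(-375 + u) = (-18 - 67)/(-375 + 44) = -85/(-331) = -85*(-1/331) = 85/331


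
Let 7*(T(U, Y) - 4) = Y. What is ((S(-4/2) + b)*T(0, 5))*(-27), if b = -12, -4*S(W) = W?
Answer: 20493/14 ≈ 1463.8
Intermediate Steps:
S(W) = -W/4
T(U, Y) = 4 + Y/7
((S(-4/2) + b)*T(0, 5))*(-27) = ((-(-1)/2 - 12)*(4 + (⅐)*5))*(-27) = ((-(-1)/2 - 12)*(4 + 5/7))*(-27) = ((-¼*(-2) - 12)*(33/7))*(-27) = ((½ - 12)*(33/7))*(-27) = -23/2*33/7*(-27) = -759/14*(-27) = 20493/14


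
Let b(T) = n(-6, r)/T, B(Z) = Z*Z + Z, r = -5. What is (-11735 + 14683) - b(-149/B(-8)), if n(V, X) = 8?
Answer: 439700/149 ≈ 2951.0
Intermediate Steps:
B(Z) = Z + Z² (B(Z) = Z² + Z = Z + Z²)
b(T) = 8/T
(-11735 + 14683) - b(-149/B(-8)) = (-11735 + 14683) - 8/((-149*(-1/(8*(1 - 8))))) = 2948 - 8/((-149/((-8*(-7))))) = 2948 - 8/((-149/56)) = 2948 - 8/((-149*1/56)) = 2948 - 8/(-149/56) = 2948 - 8*(-56)/149 = 2948 - 1*(-448/149) = 2948 + 448/149 = 439700/149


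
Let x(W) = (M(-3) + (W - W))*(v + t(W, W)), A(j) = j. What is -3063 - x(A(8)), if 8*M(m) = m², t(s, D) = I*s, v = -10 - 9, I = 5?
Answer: -24693/8 ≈ -3086.6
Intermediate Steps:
v = -19
t(s, D) = 5*s
M(m) = m²/8
x(W) = -171/8 + 45*W/8 (x(W) = ((⅛)*(-3)² + (W - W))*(-19 + 5*W) = ((⅛)*9 + 0)*(-19 + 5*W) = (9/8 + 0)*(-19 + 5*W) = 9*(-19 + 5*W)/8 = -171/8 + 45*W/8)
-3063 - x(A(8)) = -3063 - (-171/8 + (45/8)*8) = -3063 - (-171/8 + 45) = -3063 - 1*189/8 = -3063 - 189/8 = -24693/8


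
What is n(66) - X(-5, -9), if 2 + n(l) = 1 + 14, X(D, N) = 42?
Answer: -29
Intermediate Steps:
n(l) = 13 (n(l) = -2 + (1 + 14) = -2 + 15 = 13)
n(66) - X(-5, -9) = 13 - 1*42 = 13 - 42 = -29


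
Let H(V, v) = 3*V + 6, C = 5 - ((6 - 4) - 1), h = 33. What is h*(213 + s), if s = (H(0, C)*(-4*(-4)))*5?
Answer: 22869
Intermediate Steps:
C = 4 (C = 5 - (2 - 1) = 5 - 1*1 = 5 - 1 = 4)
H(V, v) = 6 + 3*V
s = 480 (s = ((6 + 3*0)*(-4*(-4)))*5 = ((6 + 0)*16)*5 = (6*16)*5 = 96*5 = 480)
h*(213 + s) = 33*(213 + 480) = 33*693 = 22869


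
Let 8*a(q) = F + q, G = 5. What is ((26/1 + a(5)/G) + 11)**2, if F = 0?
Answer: 88209/64 ≈ 1378.3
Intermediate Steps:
a(q) = q/8 (a(q) = (0 + q)/8 = q/8)
((26/1 + a(5)/G) + 11)**2 = ((26/1 + ((1/8)*5)/5) + 11)**2 = ((26*1 + (5/8)*(1/5)) + 11)**2 = ((26 + 1/8) + 11)**2 = (209/8 + 11)**2 = (297/8)**2 = 88209/64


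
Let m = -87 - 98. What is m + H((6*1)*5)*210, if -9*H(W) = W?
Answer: -885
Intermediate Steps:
H(W) = -W/9
m = -185
m + H((6*1)*5)*210 = -185 - 6*1*5/9*210 = -185 - 2*5/3*210 = -185 - ⅑*30*210 = -185 - 10/3*210 = -185 - 700 = -885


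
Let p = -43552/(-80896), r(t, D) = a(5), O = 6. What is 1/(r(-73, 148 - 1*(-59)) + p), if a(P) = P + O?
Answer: 2528/29169 ≈ 0.086667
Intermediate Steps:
a(P) = 6 + P (a(P) = P + 6 = 6 + P)
r(t, D) = 11 (r(t, D) = 6 + 5 = 11)
p = 1361/2528 (p = -43552*(-1/80896) = 1361/2528 ≈ 0.53837)
1/(r(-73, 148 - 1*(-59)) + p) = 1/(11 + 1361/2528) = 1/(29169/2528) = 2528/29169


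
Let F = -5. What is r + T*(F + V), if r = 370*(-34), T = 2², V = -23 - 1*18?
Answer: -12764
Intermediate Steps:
V = -41 (V = -23 - 18 = -41)
T = 4
r = -12580
r + T*(F + V) = -12580 + 4*(-5 - 41) = -12580 + 4*(-46) = -12580 - 184 = -12764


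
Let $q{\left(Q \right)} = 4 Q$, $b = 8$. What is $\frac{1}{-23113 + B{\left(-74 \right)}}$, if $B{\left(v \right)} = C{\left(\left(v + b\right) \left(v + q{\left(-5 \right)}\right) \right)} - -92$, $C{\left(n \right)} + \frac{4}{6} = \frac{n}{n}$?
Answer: $- \frac{3}{69062} \approx -4.3439 \cdot 10^{-5}$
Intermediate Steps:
$C{\left(n \right)} = \frac{1}{3}$ ($C{\left(n \right)} = - \frac{2}{3} + \frac{n}{n} = - \frac{2}{3} + 1 = \frac{1}{3}$)
$B{\left(v \right)} = \frac{277}{3}$ ($B{\left(v \right)} = \frac{1}{3} - -92 = \frac{1}{3} + 92 = \frac{277}{3}$)
$\frac{1}{-23113 + B{\left(-74 \right)}} = \frac{1}{-23113 + \frac{277}{3}} = \frac{1}{- \frac{69062}{3}} = - \frac{3}{69062}$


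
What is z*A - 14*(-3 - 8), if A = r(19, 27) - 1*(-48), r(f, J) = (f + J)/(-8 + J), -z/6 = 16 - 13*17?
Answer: 1181266/19 ≈ 62172.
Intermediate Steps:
z = 1230 (z = -6*(16 - 13*17) = -6*(16 - 221) = -6*(-205) = 1230)
r(f, J) = (J + f)/(-8 + J)
A = 958/19 (A = (27 + 19)/(-8 + 27) - 1*(-48) = 46/19 + 48 = 958/19 ≈ 50.421)
z*A - 14*(-3 - 8) = 1230*(958/19) - 14*(-3 - 8) = 1178340/19 - 14*(-11) = 1178340/19 + 154 = 1181266/19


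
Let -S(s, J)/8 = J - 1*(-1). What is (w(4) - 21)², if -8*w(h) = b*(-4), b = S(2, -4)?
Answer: 81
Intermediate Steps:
S(s, J) = -8 - 8*J (S(s, J) = -8*(J - 1*(-1)) = -8*(J + 1) = -8*(1 + J) = -8 - 8*J)
b = 24 (b = -8 - 8*(-4) = -8 + 32 = 24)
w(h) = 12 (w(h) = -3*(-4) = -⅛*(-96) = 12)
(w(4) - 21)² = (12 - 21)² = (-9)² = 81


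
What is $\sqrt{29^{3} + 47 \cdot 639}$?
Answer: $\sqrt{54422} \approx 233.29$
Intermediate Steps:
$\sqrt{29^{3} + 47 \cdot 639} = \sqrt{24389 + 30033} = \sqrt{54422}$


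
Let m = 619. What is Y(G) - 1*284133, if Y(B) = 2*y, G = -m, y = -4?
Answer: -284141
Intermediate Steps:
G = -619 (G = -1*619 = -619)
Y(B) = -8 (Y(B) = 2*(-4) = -8)
Y(G) - 1*284133 = -8 - 1*284133 = -8 - 284133 = -284141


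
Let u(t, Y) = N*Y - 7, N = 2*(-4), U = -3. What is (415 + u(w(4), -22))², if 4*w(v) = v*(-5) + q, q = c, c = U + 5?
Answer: 341056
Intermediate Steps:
c = 2 (c = -3 + 5 = 2)
q = 2
N = -8
w(v) = ½ - 5*v/4 (w(v) = (v*(-5) + 2)/4 = (-5*v + 2)/4 = (2 - 5*v)/4 = ½ - 5*v/4)
u(t, Y) = -7 - 8*Y (u(t, Y) = -8*Y - 7 = -7 - 8*Y)
(415 + u(w(4), -22))² = (415 + (-7 - 8*(-22)))² = (415 + (-7 + 176))² = (415 + 169)² = 584² = 341056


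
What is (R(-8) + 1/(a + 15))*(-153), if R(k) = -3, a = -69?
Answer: 2771/6 ≈ 461.83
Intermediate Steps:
(R(-8) + 1/(a + 15))*(-153) = (-3 + 1/(-69 + 15))*(-153) = (-3 + 1/(-54))*(-153) = (-3 - 1/54)*(-153) = -163/54*(-153) = 2771/6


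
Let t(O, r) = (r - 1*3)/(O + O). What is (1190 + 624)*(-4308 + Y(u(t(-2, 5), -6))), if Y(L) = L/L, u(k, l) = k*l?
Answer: -7812898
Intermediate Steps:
t(O, r) = (-3 + r)/(2*O) (t(O, r) = (r - 3)/((2*O)) = (-3 + r)*(1/(2*O)) = (-3 + r)/(2*O))
Y(L) = 1
(1190 + 624)*(-4308 + Y(u(t(-2, 5), -6))) = (1190 + 624)*(-4308 + 1) = 1814*(-4307) = -7812898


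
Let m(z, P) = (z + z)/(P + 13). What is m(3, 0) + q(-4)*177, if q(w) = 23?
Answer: 52929/13 ≈ 4071.5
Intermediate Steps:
m(z, P) = 2*z/(13 + P) (m(z, P) = (2*z)/(13 + P) = 2*z/(13 + P))
m(3, 0) + q(-4)*177 = 2*3/(13 + 0) + 23*177 = 2*3/13 + 4071 = 2*3*(1/13) + 4071 = 6/13 + 4071 = 52929/13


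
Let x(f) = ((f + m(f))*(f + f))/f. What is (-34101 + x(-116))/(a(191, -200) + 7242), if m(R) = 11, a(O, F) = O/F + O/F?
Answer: -3431100/724009 ≈ -4.7390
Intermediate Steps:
a(O, F) = 2*O/F
x(f) = 22 + 2*f (x(f) = ((f + 11)*(f + f))/f = ((11 + f)*(2*f))/f = (2*f*(11 + f))/f = 22 + 2*f)
(-34101 + x(-116))/(a(191, -200) + 7242) = (-34101 + (22 + 2*(-116)))/(2*191/(-200) + 7242) = (-34101 + (22 - 232))/(2*191*(-1/200) + 7242) = (-34101 - 210)/(-191/100 + 7242) = -34311/724009/100 = -34311*100/724009 = -3431100/724009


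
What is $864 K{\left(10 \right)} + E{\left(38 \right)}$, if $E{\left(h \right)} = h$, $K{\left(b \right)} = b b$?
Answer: $86438$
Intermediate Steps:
$K{\left(b \right)} = b^{2}$
$864 K{\left(10 \right)} + E{\left(38 \right)} = 864 \cdot 10^{2} + 38 = 864 \cdot 100 + 38 = 86400 + 38 = 86438$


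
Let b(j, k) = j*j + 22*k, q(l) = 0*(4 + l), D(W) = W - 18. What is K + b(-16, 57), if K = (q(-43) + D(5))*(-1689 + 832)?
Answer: 12651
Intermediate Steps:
D(W) = -18 + W
q(l) = 0
b(j, k) = j**2 + 22*k
K = 11141 (K = (0 + (-18 + 5))*(-1689 + 832) = (0 - 13)*(-857) = -13*(-857) = 11141)
K + b(-16, 57) = 11141 + ((-16)**2 + 22*57) = 11141 + (256 + 1254) = 11141 + 1510 = 12651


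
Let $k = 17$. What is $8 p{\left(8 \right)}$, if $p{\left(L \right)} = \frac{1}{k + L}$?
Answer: $\frac{8}{25} \approx 0.32$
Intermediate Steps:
$p{\left(L \right)} = \frac{1}{17 + L}$
$8 p{\left(8 \right)} = \frac{8}{17 + 8} = \frac{8}{25}$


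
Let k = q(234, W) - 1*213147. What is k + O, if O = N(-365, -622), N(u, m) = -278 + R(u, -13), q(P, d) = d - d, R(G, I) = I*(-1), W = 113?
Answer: -213412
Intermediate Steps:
R(G, I) = -I
q(P, d) = 0
N(u, m) = -265 (N(u, m) = -278 - 1*(-13) = -278 + 13 = -265)
O = -265
k = -213147 (k = 0 - 1*213147 = 0 - 213147 = -213147)
k + O = -213147 - 265 = -213412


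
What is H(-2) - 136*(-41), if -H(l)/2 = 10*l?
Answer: 5616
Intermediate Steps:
H(l) = -20*l
H(-2) - 136*(-41) = -20*(-2) - 136*(-41) = 40 + 5576 = 5616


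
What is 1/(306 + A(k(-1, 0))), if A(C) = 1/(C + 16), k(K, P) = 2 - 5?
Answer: 13/3979 ≈ 0.0032672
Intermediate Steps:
k(K, P) = -3
A(C) = 1/(16 + C)
1/(306 + A(k(-1, 0))) = 1/(306 + 1/(16 - 3)) = 1/(306 + 1/13) = 1/(3979/13) = 13/3979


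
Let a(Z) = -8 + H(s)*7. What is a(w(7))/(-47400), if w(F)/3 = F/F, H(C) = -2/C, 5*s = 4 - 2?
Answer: 43/47400 ≈ 0.00090717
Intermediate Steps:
s = ⅖ (s = (4 - 2)/5 = (⅕)*2 = ⅖ ≈ 0.40000)
w(F) = 3 (w(F) = 3*(F/F) = 3*1 = 3)
a(Z) = -43 (a(Z) = -8 - 2/⅖*7 = -8 - 2*5/2*7 = -8 - 5*7 = -8 - 35 = -43)
a(w(7))/(-47400) = -43/(-47400) = -43*(-1/47400) = 43/47400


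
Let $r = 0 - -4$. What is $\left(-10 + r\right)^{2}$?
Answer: $36$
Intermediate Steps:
$r = 4$ ($r = 0 + 4 = 4$)
$\left(-10 + r\right)^{2} = \left(-10 + 4\right)^{2} = \left(-6\right)^{2} = 36$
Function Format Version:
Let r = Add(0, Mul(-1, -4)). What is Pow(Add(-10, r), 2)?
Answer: 36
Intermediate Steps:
r = 4 (r = Add(0, 4) = 4)
Pow(Add(-10, r), 2) = Pow(Add(-10, 4), 2) = Pow(-6, 2) = 36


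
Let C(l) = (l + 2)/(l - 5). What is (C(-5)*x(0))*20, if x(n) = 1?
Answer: 6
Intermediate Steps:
C(l) = (2 + l)/(-5 + l)
(C(-5)*x(0))*20 = (((2 - 5)/(-5 - 5))*1)*20 = ((-3/(-10))*1)*20 = (-⅒*(-3)*1)*20 = ((3/10)*1)*20 = (3/10)*20 = 6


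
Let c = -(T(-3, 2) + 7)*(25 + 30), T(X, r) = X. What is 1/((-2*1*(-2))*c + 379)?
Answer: -1/501 ≈ -0.0019960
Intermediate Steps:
c = -220 (c = -(-3 + 7)*(25 + 30) = -4*55 = -1*220 = -220)
1/((-2*1*(-2))*c + 379) = 1/((-2*1*(-2))*(-220) + 379) = 1/(-2*(-2)*(-220) + 379) = 1/(4*(-220) + 379) = 1/(-880 + 379) = 1/(-501) = -1/501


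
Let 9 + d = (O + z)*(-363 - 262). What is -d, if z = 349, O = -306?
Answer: 26884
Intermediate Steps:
d = -26884 (d = -9 + (-306 + 349)*(-363 - 262) = -9 + 43*(-625) = -9 - 26875 = -26884)
-d = -1*(-26884) = 26884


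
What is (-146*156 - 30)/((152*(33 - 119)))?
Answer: 11403/6536 ≈ 1.7446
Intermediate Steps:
(-146*156 - 30)/((152*(33 - 119))) = (-22776 - 30)/((152*(-86))) = -22806/(-13072) = -22806*(-1/13072) = 11403/6536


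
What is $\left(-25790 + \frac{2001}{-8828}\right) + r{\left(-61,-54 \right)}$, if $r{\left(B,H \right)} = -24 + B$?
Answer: $- \frac{228426501}{8828} \approx -25875.0$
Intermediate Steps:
$\left(-25790 + \frac{2001}{-8828}\right) + r{\left(-61,-54 \right)} = \left(-25790 + \frac{2001}{-8828}\right) - 85 = \left(-25790 + 2001 \left(- \frac{1}{8828}\right)\right) - 85 = \left(-25790 - \frac{2001}{8828}\right) - 85 = - \frac{227676121}{8828} - 85 = - \frac{228426501}{8828}$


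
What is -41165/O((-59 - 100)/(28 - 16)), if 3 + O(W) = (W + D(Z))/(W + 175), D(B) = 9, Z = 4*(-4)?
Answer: 26633755/1958 ≈ 13603.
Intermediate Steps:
Z = -16
O(W) = -3 + (9 + W)/(175 + W) (O(W) = -3 + (W + 9)/(W + 175) = -3 + (9 + W)/(175 + W))
-41165/O((-59 - 100)/(28 - 16)) = -41165*(175 + (-59 - 100)/(28 - 16))/(2*(-258 - (-59 - 100)/(28 - 16))) = -41165*(175 - 159/12)/(2*(-258 - (-159)/12)) = -41165*(175 - 159*1/12)/(2*(-258 - (-159)/12)) = -41165*(175 - 53/4)/(2*(-258 - 1*(-53/4))) = -41165*647/(8*(-258 + 53/4)) = -41165/(2*(4/647)*(-979/4)) = -41165/(-1958/647) = -41165*(-647/1958) = 26633755/1958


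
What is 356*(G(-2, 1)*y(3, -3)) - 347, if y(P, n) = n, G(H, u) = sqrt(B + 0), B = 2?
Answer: -347 - 1068*sqrt(2) ≈ -1857.4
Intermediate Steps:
G(H, u) = sqrt(2) (G(H, u) = sqrt(2 + 0) = sqrt(2))
356*(G(-2, 1)*y(3, -3)) - 347 = 356*(sqrt(2)*(-3)) - 347 = 356*(-3*sqrt(2)) - 347 = -1068*sqrt(2) - 347 = -347 - 1068*sqrt(2)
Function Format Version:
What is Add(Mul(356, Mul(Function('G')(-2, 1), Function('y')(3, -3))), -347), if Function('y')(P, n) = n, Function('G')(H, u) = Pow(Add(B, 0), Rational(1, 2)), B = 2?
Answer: Add(-347, Mul(-1068, Pow(2, Rational(1, 2)))) ≈ -1857.4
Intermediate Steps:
Function('G')(H, u) = Pow(2, Rational(1, 2)) (Function('G')(H, u) = Pow(Add(2, 0), Rational(1, 2)) = Pow(2, Rational(1, 2)))
Add(Mul(356, Mul(Function('G')(-2, 1), Function('y')(3, -3))), -347) = Add(Mul(356, Mul(Pow(2, Rational(1, 2)), -3)), -347) = Add(Mul(356, Mul(-3, Pow(2, Rational(1, 2)))), -347) = Add(Mul(-1068, Pow(2, Rational(1, 2))), -347) = Add(-347, Mul(-1068, Pow(2, Rational(1, 2))))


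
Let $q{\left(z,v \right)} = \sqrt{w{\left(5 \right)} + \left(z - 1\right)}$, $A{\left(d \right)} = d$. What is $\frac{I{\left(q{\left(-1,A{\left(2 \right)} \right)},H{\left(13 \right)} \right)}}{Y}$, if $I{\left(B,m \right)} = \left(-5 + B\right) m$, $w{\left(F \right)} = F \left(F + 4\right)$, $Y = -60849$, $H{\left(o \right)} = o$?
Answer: $\frac{65}{60849} - \frac{13 \sqrt{43}}{60849} \approx -0.00033274$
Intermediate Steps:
$w{\left(F \right)} = F \left(4 + F\right)$
$q{\left(z,v \right)} = \sqrt{44 + z}$ ($q{\left(z,v \right)} = \sqrt{5 \left(4 + 5\right) + \left(z - 1\right)} = \sqrt{5 \cdot 9 + \left(z - 1\right)} = \sqrt{45 + \left(-1 + z\right)} = \sqrt{44 + z}$)
$I{\left(B,m \right)} = m \left(-5 + B\right)$
$\frac{I{\left(q{\left(-1,A{\left(2 \right)} \right)},H{\left(13 \right)} \right)}}{Y} = \frac{13 \left(-5 + \sqrt{44 - 1}\right)}{-60849} = 13 \left(-5 + \sqrt{43}\right) \left(- \frac{1}{60849}\right) = \left(-65 + 13 \sqrt{43}\right) \left(- \frac{1}{60849}\right) = \frac{65}{60849} - \frac{13 \sqrt{43}}{60849}$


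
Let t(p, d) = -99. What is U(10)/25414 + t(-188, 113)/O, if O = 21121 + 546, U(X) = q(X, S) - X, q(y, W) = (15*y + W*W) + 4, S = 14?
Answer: 2425397/275322569 ≈ 0.0088093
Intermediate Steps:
q(y, W) = 4 + W² + 15*y (q(y, W) = (15*y + W²) + 4 = (W² + 15*y) + 4 = 4 + W² + 15*y)
U(X) = 200 + 14*X (U(X) = (4 + 14² + 15*X) - X = (4 + 196 + 15*X) - X = (200 + 15*X) - X = 200 + 14*X)
O = 21667
U(10)/25414 + t(-188, 113)/O = (200 + 14*10)/25414 - 99/21667 = (200 + 140)*(1/25414) - 99*1/21667 = 340*(1/25414) - 99/21667 = 170/12707 - 99/21667 = 2425397/275322569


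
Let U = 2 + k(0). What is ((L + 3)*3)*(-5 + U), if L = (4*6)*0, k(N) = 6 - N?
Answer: 27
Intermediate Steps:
L = 0 (L = 24*0 = 0)
U = 8 (U = 2 + (6 - 1*0) = 2 + (6 + 0) = 2 + 6 = 8)
((L + 3)*3)*(-5 + U) = ((0 + 3)*3)*(-5 + 8) = (3*3)*3 = 9*3 = 27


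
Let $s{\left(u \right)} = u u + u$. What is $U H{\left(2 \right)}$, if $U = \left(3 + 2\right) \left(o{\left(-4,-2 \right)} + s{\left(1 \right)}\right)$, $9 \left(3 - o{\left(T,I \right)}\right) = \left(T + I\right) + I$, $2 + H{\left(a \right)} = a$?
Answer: $0$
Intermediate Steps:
$H{\left(a \right)} = -2 + a$
$o{\left(T,I \right)} = 3 - \frac{2 I}{9} - \frac{T}{9}$ ($o{\left(T,I \right)} = 3 - \frac{\left(T + I\right) + I}{9} = 3 - \frac{\left(I + T\right) + I}{9} = 3 - \frac{T + 2 I}{9} = 3 - \left(\frac{T}{9} + \frac{2 I}{9}\right) = 3 - \frac{2 I}{9} - \frac{T}{9}$)
$s{\left(u \right)} = u + u^{2}$ ($s{\left(u \right)} = u^{2} + u = u + u^{2}$)
$U = \frac{265}{9}$ ($U = \left(3 + 2\right) \left(\left(3 - - \frac{4}{9} - - \frac{4}{9}\right) + 1 \left(1 + 1\right)\right) = 5 \left(\left(3 + \frac{4}{9} + \frac{4}{9}\right) + 1 \cdot 2\right) = 5 \left(\frac{35}{9} + 2\right) = 5 \cdot \frac{53}{9} = \frac{265}{9} \approx 29.444$)
$U H{\left(2 \right)} = \frac{265 \left(-2 + 2\right)}{9} = \frac{265}{9} \cdot 0 = 0$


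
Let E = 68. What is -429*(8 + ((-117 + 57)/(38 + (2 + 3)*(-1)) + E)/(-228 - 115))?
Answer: -164112/49 ≈ -3349.2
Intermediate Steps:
-429*(8 + ((-117 + 57)/(38 + (2 + 3)*(-1)) + E)/(-228 - 115)) = -429*(8 + ((-117 + 57)/(38 + (2 + 3)*(-1)) + 68)/(-228 - 115)) = -429*(8 + (-60/(38 + 5*(-1)) + 68)/(-343)) = -429*(8 + (-60/(38 - 5) + 68)*(-1/343)) = -429*(8 + (-60/33 + 68)*(-1/343)) = -429*(8 + (-60*1/33 + 68)*(-1/343)) = -429*(8 + (-20/11 + 68)*(-1/343)) = -429*(8 + (728/11)*(-1/343)) = -429*(8 - 104/539) = -429*4208/539 = -164112/49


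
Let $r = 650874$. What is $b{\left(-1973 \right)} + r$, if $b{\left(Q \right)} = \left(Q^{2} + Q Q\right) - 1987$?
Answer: $8434345$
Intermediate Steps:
$b{\left(Q \right)} = -1987 + 2 Q^{2}$ ($b{\left(Q \right)} = \left(Q^{2} + Q^{2}\right) - 1987 = 2 Q^{2} - 1987 = -1987 + 2 Q^{2}$)
$b{\left(-1973 \right)} + r = \left(-1987 + 2 \left(-1973\right)^{2}\right) + 650874 = \left(-1987 + 2 \cdot 3892729\right) + 650874 = \left(-1987 + 7785458\right) + 650874 = 7783471 + 650874 = 8434345$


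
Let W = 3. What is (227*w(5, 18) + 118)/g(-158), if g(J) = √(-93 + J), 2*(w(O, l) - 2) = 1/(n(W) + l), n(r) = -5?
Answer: -15099*I*√251/6526 ≈ -36.655*I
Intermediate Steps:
w(O, l) = 2 + 1/(2*(-5 + l))
(227*w(5, 18) + 118)/g(-158) = (227*((-19 + 4*18)/(2*(-5 + 18))) + 118)/(√(-93 - 158)) = (227*((½)*(-19 + 72)/13) + 118)/(√(-251)) = (227*((½)*(1/13)*53) + 118)/((I*√251)) = (227*(53/26) + 118)*(-I*√251/251) = (12031/26 + 118)*(-I*√251/251) = 15099*(-I*√251/251)/26 = -15099*I*√251/6526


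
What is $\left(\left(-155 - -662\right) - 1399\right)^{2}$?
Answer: $795664$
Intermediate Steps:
$\left(\left(-155 - -662\right) - 1399\right)^{2} = \left(\left(-155 + 662\right) - 1399\right)^{2} = \left(507 - 1399\right)^{2} = \left(-892\right)^{2} = 795664$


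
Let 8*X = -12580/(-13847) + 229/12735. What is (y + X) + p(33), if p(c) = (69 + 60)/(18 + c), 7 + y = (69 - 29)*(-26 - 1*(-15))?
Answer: -10656716298689/23982450120 ≈ -444.35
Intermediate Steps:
y = -447 (y = -7 + (69 - 29)*(-26 - 1*(-15)) = -7 + 40*(-26 + 15) = -7 + 40*(-11) = -7 - 440 = -447)
p(c) = 129/(18 + c)
X = 163377263/1410732360 (X = (-12580/(-13847) + 229/12735)/8 = (-12580*(-1/13847) + 229*(1/12735))/8 = (12580/13847 + 229/12735)/8 = (1/8)*(163377263/176341545) = 163377263/1410732360 ≈ 0.11581)
(y + X) + p(33) = (-447 + 163377263/1410732360) + 129/(18 + 33) = -630433987657/1410732360 + 129/51 = -630433987657/1410732360 + 129*(1/51) = -630433987657/1410732360 + 43/17 = -10656716298689/23982450120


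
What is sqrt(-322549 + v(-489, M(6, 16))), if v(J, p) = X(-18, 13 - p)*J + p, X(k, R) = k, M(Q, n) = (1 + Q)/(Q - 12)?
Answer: I*sqrt(11294934)/6 ≈ 560.13*I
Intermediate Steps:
M(Q, n) = (1 + Q)/(-12 + Q)
v(J, p) = p - 18*J (v(J, p) = -18*J + p = p - 18*J)
sqrt(-322549 + v(-489, M(6, 16))) = sqrt(-322549 + ((1 + 6)/(-12 + 6) - 18*(-489))) = sqrt(-322549 + (7/(-6) + 8802)) = sqrt(-322549 + (-1/6*7 + 8802)) = sqrt(-322549 + (-7/6 + 8802)) = sqrt(-322549 + 52805/6) = sqrt(-1882489/6) = I*sqrt(11294934)/6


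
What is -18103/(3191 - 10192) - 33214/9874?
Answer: -26891096/34563937 ≈ -0.77801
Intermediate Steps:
-18103/(3191 - 10192) - 33214/9874 = -18103/(-7001) - 33214*1/9874 = -18103*(-1/7001) - 16607/4937 = 18103/7001 - 16607/4937 = -26891096/34563937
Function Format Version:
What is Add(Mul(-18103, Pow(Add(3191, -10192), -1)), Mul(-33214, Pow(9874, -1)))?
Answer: Rational(-26891096, 34563937) ≈ -0.77801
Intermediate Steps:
Add(Mul(-18103, Pow(Add(3191, -10192), -1)), Mul(-33214, Pow(9874, -1))) = Add(Mul(-18103, Pow(-7001, -1)), Mul(-33214, Rational(1, 9874))) = Add(Mul(-18103, Rational(-1, 7001)), Rational(-16607, 4937)) = Add(Rational(18103, 7001), Rational(-16607, 4937)) = Rational(-26891096, 34563937)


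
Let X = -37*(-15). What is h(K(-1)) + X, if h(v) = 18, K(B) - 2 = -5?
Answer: 573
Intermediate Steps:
K(B) = -3 (K(B) = 2 - 5 = -3)
X = 555
h(K(-1)) + X = 18 + 555 = 573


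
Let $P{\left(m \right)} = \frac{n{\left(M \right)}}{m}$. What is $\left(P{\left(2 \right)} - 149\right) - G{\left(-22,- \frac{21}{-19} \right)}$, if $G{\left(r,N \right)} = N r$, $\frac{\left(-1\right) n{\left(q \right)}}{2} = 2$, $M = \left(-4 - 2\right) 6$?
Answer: $- \frac{2407}{19} \approx -126.68$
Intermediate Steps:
$M = -36$ ($M = \left(-6\right) 6 = -36$)
$n{\left(q \right)} = -4$ ($n{\left(q \right)} = \left(-2\right) 2 = -4$)
$P{\left(m \right)} = - \frac{4}{m}$
$\left(P{\left(2 \right)} - 149\right) - G{\left(-22,- \frac{21}{-19} \right)} = \left(- \frac{4}{2} - 149\right) - - \frac{21}{-19} \left(-22\right) = \left(\left(-4\right) \frac{1}{2} - 149\right) - \left(-21\right) \left(- \frac{1}{19}\right) \left(-22\right) = \left(-2 - 149\right) - \frac{21}{19} \left(-22\right) = -151 - - \frac{462}{19} = -151 + \frac{462}{19} = - \frac{2407}{19}$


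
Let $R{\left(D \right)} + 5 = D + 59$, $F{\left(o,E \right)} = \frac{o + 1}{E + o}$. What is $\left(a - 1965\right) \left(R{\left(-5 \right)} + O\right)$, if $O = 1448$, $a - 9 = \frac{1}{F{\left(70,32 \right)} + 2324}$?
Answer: $- \frac{694315579014}{237119} \approx -2.9281 \cdot 10^{6}$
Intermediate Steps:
$F{\left(o,E \right)} = \frac{1 + o}{E + o}$
$a = \frac{2134173}{237119}$ ($a = 9 + \frac{1}{\frac{1 + 70}{32 + 70} + 2324} = 9 + \frac{1}{\frac{1}{102} \cdot 71 + 2324} = 9 + \frac{1}{\frac{71}{102} + 2324} = 9 + \frac{1}{\frac{237119}{102}} = 9 + \frac{102}{237119} = \frac{2134173}{237119} \approx 9.0004$)
$R{\left(D \right)} = 54 + D$ ($R{\left(D \right)} = -5 + \left(D + 59\right) = -5 + \left(59 + D\right) = 54 + D$)
$\left(a - 1965\right) \left(R{\left(-5 \right)} + O\right) = \left(\frac{2134173}{237119} - 1965\right) \left(\left(54 - 5\right) + 1448\right) = - \frac{463804662 \left(49 + 1448\right)}{237119} = \left(- \frac{463804662}{237119}\right) 1497 = - \frac{694315579014}{237119}$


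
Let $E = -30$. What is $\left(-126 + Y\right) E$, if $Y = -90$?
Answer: $6480$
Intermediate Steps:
$\left(-126 + Y\right) E = \left(-126 - 90\right) \left(-30\right) = \left(-216\right) \left(-30\right) = 6480$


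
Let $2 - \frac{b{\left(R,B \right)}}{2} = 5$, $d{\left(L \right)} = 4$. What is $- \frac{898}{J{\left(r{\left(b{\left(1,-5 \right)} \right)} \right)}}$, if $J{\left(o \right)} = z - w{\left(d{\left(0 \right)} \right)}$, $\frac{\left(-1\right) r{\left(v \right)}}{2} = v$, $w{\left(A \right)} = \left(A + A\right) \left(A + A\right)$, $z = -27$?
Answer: $\frac{898}{91} \approx 9.8681$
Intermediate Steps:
$w{\left(A \right)} = 4 A^{2}$ ($w{\left(A \right)} = 2 A 2 A = 4 A^{2}$)
$b{\left(R,B \right)} = -6$ ($b{\left(R,B \right)} = 4 - 10 = -6$)
$r{\left(v \right)} = - 2 v$
$J{\left(o \right)} = -91$ ($J{\left(o \right)} = -27 - 4 \cdot 4^{2} = -27 - 4 \cdot 16 = -27 - 64 = -91$)
$- \frac{898}{J{\left(r{\left(b{\left(1,-5 \right)} \right)} \right)}} = - \frac{898}{-91} = \left(-898\right) \left(- \frac{1}{91}\right) = \frac{898}{91}$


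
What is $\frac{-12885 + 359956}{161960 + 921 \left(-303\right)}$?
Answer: $- \frac{347071}{117103} \approx -2.9638$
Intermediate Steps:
$\frac{-12885 + 359956}{161960 + 921 \left(-303\right)} = \frac{347071}{161960 - 279063} = \frac{347071}{-117103} = 347071 \left(- \frac{1}{117103}\right) = - \frac{347071}{117103}$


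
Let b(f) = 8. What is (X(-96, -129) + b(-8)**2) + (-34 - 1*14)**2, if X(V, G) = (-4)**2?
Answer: 2384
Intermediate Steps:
X(V, G) = 16
(X(-96, -129) + b(-8)**2) + (-34 - 1*14)**2 = (16 + 8**2) + (-34 - 1*14)**2 = (16 + 64) + (-34 - 14)**2 = 80 + (-48)**2 = 80 + 2304 = 2384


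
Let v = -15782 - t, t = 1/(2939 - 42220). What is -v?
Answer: 619932741/39281 ≈ 15782.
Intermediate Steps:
t = -1/39281 (t = 1/(-39281) = -1/39281 ≈ -2.5458e-5)
v = -619932741/39281 (v = -15782 - 1*(-1/39281) = -15782 + 1/39281 = -619932741/39281 ≈ -15782.)
-v = -1*(-619932741/39281) = 619932741/39281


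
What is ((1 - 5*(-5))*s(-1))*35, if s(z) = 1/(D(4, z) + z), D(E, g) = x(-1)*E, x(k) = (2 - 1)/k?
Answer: -182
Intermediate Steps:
x(k) = 1/k
D(E, g) = -E (D(E, g) = E/(-1) = -E)
s(z) = 1/(-4 + z) (s(z) = 1/(-1*4 + z) = 1/(-4 + z))
((1 - 5*(-5))*s(-1))*35 = ((1 - 5*(-5))/(-4 - 1))*35 = ((1 + 25)/(-5))*35 = (26*(-⅕))*35 = -26/5*35 = -182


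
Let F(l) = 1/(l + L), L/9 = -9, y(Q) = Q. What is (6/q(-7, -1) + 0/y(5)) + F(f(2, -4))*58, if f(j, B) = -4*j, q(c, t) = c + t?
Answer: -499/356 ≈ -1.4017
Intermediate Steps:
L = -81 (L = 9*(-9) = -81)
F(l) = 1/(-81 + l) (F(l) = 1/(l - 81) = 1/(-81 + l))
(6/q(-7, -1) + 0/y(5)) + F(f(2, -4))*58 = (6/(-7 - 1) + 0/5) + 58/(-81 - 4*2) = (6/(-8) + 0*(⅕)) + 58/(-81 - 8) = (6*(-⅛) + 0) + 58/(-89) = (-¾ + 0) - 1/89*58 = -¾ - 58/89 = -499/356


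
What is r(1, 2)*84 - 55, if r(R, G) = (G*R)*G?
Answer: 281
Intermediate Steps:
r(R, G) = R*G**2
r(1, 2)*84 - 55 = (1*2**2)*84 - 55 = (1*4)*84 - 55 = 4*84 - 55 = 336 - 55 = 281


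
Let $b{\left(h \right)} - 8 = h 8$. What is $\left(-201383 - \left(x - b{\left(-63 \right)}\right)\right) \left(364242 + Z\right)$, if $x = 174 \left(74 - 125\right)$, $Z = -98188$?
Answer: $-51349752270$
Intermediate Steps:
$b{\left(h \right)} = 8 + 8 h$ ($b{\left(h \right)} = 8 + h 8 = 8 + 8 h$)
$x = -8874$ ($x = 174 \left(-51\right) = -8874$)
$\left(-201383 - \left(x - b{\left(-63 \right)}\right)\right) \left(364242 + Z\right) = \left(-201383 + \left(\left(8 + 8 \left(-63\right)\right) - -8874\right)\right) \left(364242 - 98188\right) = \left(-201383 + \left(\left(8 - 504\right) + 8874\right)\right) 266054 = \left(-201383 + \left(-496 + 8874\right)\right) 266054 = \left(-201383 + 8378\right) 266054 = \left(-193005\right) 266054 = -51349752270$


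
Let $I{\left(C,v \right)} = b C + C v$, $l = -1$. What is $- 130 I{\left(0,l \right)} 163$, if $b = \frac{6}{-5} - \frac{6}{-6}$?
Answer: $0$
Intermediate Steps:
$b = - \frac{1}{5}$ ($b = 6 \left(- \frac{1}{5}\right) - -1 = - \frac{6}{5} + 1 = - \frac{1}{5} \approx -0.2$)
$I{\left(C,v \right)} = - \frac{C}{5} + C v$
$- 130 I{\left(0,l \right)} 163 = - 130 \cdot 0 \left(- \frac{1}{5} - 1\right) 163 = - 130 \cdot 0 \left(- \frac{6}{5}\right) 163 = \left(-130\right) 0 \cdot 163 = 0 \cdot 163 = 0$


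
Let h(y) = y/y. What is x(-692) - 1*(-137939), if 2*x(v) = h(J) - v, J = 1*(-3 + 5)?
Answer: 276571/2 ≈ 1.3829e+5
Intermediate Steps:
J = 2 (J = 1*2 = 2)
h(y) = 1
x(v) = ½ - v/2 (x(v) = (1 - v)/2 = ½ - v/2)
x(-692) - 1*(-137939) = (½ - ½*(-692)) - 1*(-137939) = (½ + 346) + 137939 = 693/2 + 137939 = 276571/2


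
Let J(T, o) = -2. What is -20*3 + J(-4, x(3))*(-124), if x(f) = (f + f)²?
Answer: 188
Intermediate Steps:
x(f) = 4*f² (x(f) = (2*f)² = 4*f²)
-20*3 + J(-4, x(3))*(-124) = -20*3 - 2*(-124) = -60 + 248 = 188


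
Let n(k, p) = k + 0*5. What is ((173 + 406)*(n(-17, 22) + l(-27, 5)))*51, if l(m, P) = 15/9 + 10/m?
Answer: -1391144/3 ≈ -4.6371e+5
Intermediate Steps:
n(k, p) = k (n(k, p) = k + 0 = k)
l(m, P) = 5/3 + 10/m (l(m, P) = 15*(1/9) + 10/m = 5/3 + 10/m)
((173 + 406)*(n(-17, 22) + l(-27, 5)))*51 = ((173 + 406)*(-17 + (5/3 + 10/(-27))))*51 = (579*(-17 + (5/3 + 10*(-1/27))))*51 = (579*(-17 + (5/3 - 10/27)))*51 = (579*(-17 + 35/27))*51 = (579*(-424/27))*51 = -81832/9*51 = -1391144/3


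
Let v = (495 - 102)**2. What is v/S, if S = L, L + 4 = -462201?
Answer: -154449/462205 ≈ -0.33416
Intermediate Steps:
L = -462205 (L = -4 - 462201 = -462205)
S = -462205
v = 154449 (v = 393**2 = 154449)
v/S = 154449/(-462205) = 154449*(-1/462205) = -154449/462205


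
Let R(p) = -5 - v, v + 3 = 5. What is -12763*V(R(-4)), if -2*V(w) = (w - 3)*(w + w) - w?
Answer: 1876161/2 ≈ 9.3808e+5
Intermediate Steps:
v = 2 (v = -3 + 5 = 2)
R(p) = -7 (R(p) = -5 - 1*2 = -5 - 2 = -7)
V(w) = w/2 - w*(-3 + w) (V(w) = -((w - 3)*(w + w) - w)/2 = -((-3 + w)*(2*w) - w)/2 = -(2*w*(-3 + w) - w)/2 = -(-w + 2*w*(-3 + w))/2 = w/2 - w*(-3 + w))
-12763*V(R(-4)) = -12763*(-7)*(7 - 2*(-7))/2 = -12763*(-7)*(7 + 14)/2 = -12763*(-7)*21/2 = -12763*(-147/2) = 1876161/2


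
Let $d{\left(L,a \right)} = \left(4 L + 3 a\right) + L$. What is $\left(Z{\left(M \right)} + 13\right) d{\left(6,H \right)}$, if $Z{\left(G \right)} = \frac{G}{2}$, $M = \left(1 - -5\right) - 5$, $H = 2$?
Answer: $486$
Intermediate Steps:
$d{\left(L,a \right)} = 3 a + 5 L$ ($d{\left(L,a \right)} = \left(3 a + 4 L\right) + L = 3 a + 5 L$)
$M = 1$ ($M = \left(1 + 5\right) - 5 = 6 - 5 = 1$)
$Z{\left(G \right)} = \frac{G}{2}$ ($Z{\left(G \right)} = G \frac{1}{2} = \frac{G}{2}$)
$\left(Z{\left(M \right)} + 13\right) d{\left(6,H \right)} = \left(\frac{1}{2} \cdot 1 + 13\right) \left(3 \cdot 2 + 5 \cdot 6\right) = \left(\frac{1}{2} + 13\right) \left(6 + 30\right) = \frac{27}{2} \cdot 36 = 486$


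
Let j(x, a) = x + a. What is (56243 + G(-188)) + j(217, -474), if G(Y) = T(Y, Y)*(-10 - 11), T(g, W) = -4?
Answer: 56070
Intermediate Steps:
j(x, a) = a + x
G(Y) = 84 (G(Y) = -4*(-10 - 11) = -4*(-21) = 84)
(56243 + G(-188)) + j(217, -474) = (56243 + 84) + (-474 + 217) = 56327 - 257 = 56070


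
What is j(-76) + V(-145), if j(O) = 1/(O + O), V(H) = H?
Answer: -22041/152 ≈ -145.01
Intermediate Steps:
j(O) = 1/(2*O)
j(-76) + V(-145) = (1/2)/(-76) - 145 = (1/2)*(-1/76) - 145 = -1/152 - 145 = -22041/152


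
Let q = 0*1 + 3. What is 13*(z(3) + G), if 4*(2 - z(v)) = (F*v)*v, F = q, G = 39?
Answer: 1781/4 ≈ 445.25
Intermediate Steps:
q = 3 (q = 0 + 3 = 3)
F = 3
z(v) = 2 - 3*v**2/4 (z(v) = 2 - 3*v*v/4 = 2 - 3*v**2/4)
13*(z(3) + G) = 13*((2 - 3/4*3**2) + 39) = 13*((2 - 3/4*9) + 39) = 13*((2 - 27/4) + 39) = 13*(-19/4 + 39) = 13*(137/4) = 1781/4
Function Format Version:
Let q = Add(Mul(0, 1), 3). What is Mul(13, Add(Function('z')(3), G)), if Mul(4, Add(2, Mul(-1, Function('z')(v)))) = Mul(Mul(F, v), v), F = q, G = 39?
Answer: Rational(1781, 4) ≈ 445.25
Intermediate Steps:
q = 3 (q = Add(0, 3) = 3)
F = 3
Function('z')(v) = Add(2, Mul(Rational(-3, 4), Pow(v, 2))) (Function('z')(v) = Add(2, Mul(Rational(-1, 4), Mul(Mul(3, v), v))) = Add(2, Mul(Rational(-1, 4), Mul(3, Pow(v, 2)))) = Add(2, Mul(Rational(-3, 4), Pow(v, 2))))
Mul(13, Add(Function('z')(3), G)) = Mul(13, Add(Add(2, Mul(Rational(-3, 4), Pow(3, 2))), 39)) = Mul(13, Add(Add(2, Mul(Rational(-3, 4), 9)), 39)) = Mul(13, Add(Add(2, Rational(-27, 4)), 39)) = Mul(13, Add(Rational(-19, 4), 39)) = Mul(13, Rational(137, 4)) = Rational(1781, 4)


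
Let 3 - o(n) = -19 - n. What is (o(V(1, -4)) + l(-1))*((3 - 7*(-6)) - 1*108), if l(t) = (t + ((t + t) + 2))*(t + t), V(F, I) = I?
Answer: -1260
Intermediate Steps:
o(n) = 22 + n (o(n) = 3 - (-19 - n) = 3 + (19 + n) = 22 + n)
l(t) = 2*t*(2 + 3*t) (l(t) = (t + (2*t + 2))*(2*t) = (t + (2 + 2*t))*(2*t) = (2 + 3*t)*(2*t) = 2*t*(2 + 3*t))
(o(V(1, -4)) + l(-1))*((3 - 7*(-6)) - 1*108) = ((22 - 4) + 2*(-1)*(2 + 3*(-1)))*((3 - 7*(-6)) - 1*108) = (18 + 2*(-1)*(2 - 3))*((3 + 42) - 108) = (18 + 2*(-1)*(-1))*(45 - 108) = (18 + 2)*(-63) = 20*(-63) = -1260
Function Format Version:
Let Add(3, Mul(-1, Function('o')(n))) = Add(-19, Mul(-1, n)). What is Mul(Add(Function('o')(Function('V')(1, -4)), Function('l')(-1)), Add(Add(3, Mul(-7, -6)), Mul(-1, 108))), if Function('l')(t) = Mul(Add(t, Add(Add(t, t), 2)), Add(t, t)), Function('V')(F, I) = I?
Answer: -1260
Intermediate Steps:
Function('o')(n) = Add(22, n) (Function('o')(n) = Add(3, Mul(-1, Add(-19, Mul(-1, n)))) = Add(3, Add(19, n)) = Add(22, n))
Function('l')(t) = Mul(2, t, Add(2, Mul(3, t))) (Function('l')(t) = Mul(Add(t, Add(Mul(2, t), 2)), Mul(2, t)) = Mul(Add(t, Add(2, Mul(2, t))), Mul(2, t)) = Mul(Add(2, Mul(3, t)), Mul(2, t)) = Mul(2, t, Add(2, Mul(3, t))))
Mul(Add(Function('o')(Function('V')(1, -4)), Function('l')(-1)), Add(Add(3, Mul(-7, -6)), Mul(-1, 108))) = Mul(Add(Add(22, -4), Mul(2, -1, Add(2, Mul(3, -1)))), Add(Add(3, Mul(-7, -6)), Mul(-1, 108))) = Mul(Add(18, Mul(2, -1, Add(2, -3))), Add(Add(3, 42), -108)) = Mul(Add(18, Mul(2, -1, -1)), Add(45, -108)) = Mul(Add(18, 2), -63) = Mul(20, -63) = -1260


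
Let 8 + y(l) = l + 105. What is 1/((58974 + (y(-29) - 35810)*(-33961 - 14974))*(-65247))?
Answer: -1/114123119514768 ≈ -8.7625e-15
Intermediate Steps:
y(l) = 97 + l (y(l) = -8 + (l + 105) = -8 + (105 + l) = 97 + l)
1/((58974 + (y(-29) - 35810)*(-33961 - 14974))*(-65247)) = 1/((58974 + ((97 - 29) - 35810)*(-33961 - 14974))*(-65247)) = -1/65247/(58974 + (68 - 35810)*(-48935)) = -1/65247/(58974 - 35742*(-48935)) = -1/65247/(58974 + 1749034770) = -1/65247/1749093744 = (1/1749093744)*(-1/65247) = -1/114123119514768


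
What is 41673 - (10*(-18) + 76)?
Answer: 41777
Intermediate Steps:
41673 - (10*(-18) + 76) = 41673 - (-180 + 76) = 41673 - 1*(-104) = 41673 + 104 = 41777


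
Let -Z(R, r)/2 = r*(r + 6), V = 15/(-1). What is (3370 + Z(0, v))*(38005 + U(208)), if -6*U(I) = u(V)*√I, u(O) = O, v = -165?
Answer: -1866045500 - 491000*√13 ≈ -1.8678e+9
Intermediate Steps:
V = -15 (V = 15*(-1) = -15)
Z(R, r) = -2*r*(6 + r) (Z(R, r) = -2*r*(r + 6) = -2*r*(6 + r))
U(I) = 5*√I/2 (U(I) = -(-5)*√I/2 = 5*√I/2)
(3370 + Z(0, v))*(38005 + U(208)) = (3370 - 2*(-165)*(6 - 165))*(38005 + 5*√208/2) = (3370 - 2*(-165)*(-159))*(38005 + 5*(4*√13)/2) = (3370 - 52470)*(38005 + 10*√13) = -49100*(38005 + 10*√13) = -1866045500 - 491000*√13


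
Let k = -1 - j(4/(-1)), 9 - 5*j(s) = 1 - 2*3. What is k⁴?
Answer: 130321/625 ≈ 208.51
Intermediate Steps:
j(s) = 14/5 (j(s) = 9/5 - (1 - 2*3)/5 = 9/5 - (1 - 6)/5 = 9/5 - ⅕*(-5) = 9/5 + 1 = 14/5)
k = -19/5 (k = -1 - 1*14/5 = -1 - 14/5 = -19/5 ≈ -3.8000)
k⁴ = (-19/5)⁴ = 130321/625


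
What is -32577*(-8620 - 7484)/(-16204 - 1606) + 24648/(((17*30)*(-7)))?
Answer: -31222206824/1059695 ≈ -29463.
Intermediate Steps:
-32577*(-8620 - 7484)/(-16204 - 1606) + 24648/(((17*30)*(-7))) = -32577/((-17810/(-16104))) + 24648/((510*(-7))) = -32577/((-17810*(-1/16104))) + 24648/(-3570) = -32577/8905/8052 + 24648*(-1/3570) = -32577*8052/8905 - 4108/595 = -262310004/8905 - 4108/595 = -31222206824/1059695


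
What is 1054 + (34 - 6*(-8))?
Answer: 1136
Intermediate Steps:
1054 + (34 - 6*(-8)) = 1054 + (34 + 48) = 1054 + 82 = 1136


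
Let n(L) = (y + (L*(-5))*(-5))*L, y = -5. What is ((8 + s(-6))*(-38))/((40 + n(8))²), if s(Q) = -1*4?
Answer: -19/320000 ≈ -5.9375e-5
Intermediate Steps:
s(Q) = -4
n(L) = L*(-5 + 25*L) (n(L) = (-5 + (L*(-5))*(-5))*L = (-5 - 5*L*(-5))*L = (-5 + 25*L)*L = L*(-5 + 25*L))
((8 + s(-6))*(-38))/((40 + n(8))²) = ((8 - 4)*(-38))/((40 + 5*8*(-1 + 5*8))²) = (4*(-38))/((40 + 5*8*(-1 + 40))²) = -152/(40 + 5*8*39)² = -152/(40 + 1560)² = -152/(1600²) = -152/2560000 = -152*1/2560000 = -19/320000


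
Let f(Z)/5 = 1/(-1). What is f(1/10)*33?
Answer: -165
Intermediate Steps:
f(Z) = -5 (f(Z) = 5/(-1) = 5*(-1) = -5)
f(1/10)*33 = -5*33 = -165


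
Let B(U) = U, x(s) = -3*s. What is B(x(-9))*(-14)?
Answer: -378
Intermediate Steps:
B(x(-9))*(-14) = -3*(-9)*(-14) = 27*(-14) = -378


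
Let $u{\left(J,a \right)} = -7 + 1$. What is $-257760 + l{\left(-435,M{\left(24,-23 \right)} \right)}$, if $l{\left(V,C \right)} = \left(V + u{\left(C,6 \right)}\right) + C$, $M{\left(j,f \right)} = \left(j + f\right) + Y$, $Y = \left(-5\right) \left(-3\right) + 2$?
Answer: $-258183$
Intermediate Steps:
$u{\left(J,a \right)} = -6$
$Y = 17$ ($Y = 15 + 2 = 17$)
$M{\left(j,f \right)} = 17 + f + j$ ($M{\left(j,f \right)} = \left(j + f\right) + 17 = \left(f + j\right) + 17 = 17 + f + j$)
$l{\left(V,C \right)} = -6 + C + V$ ($l{\left(V,C \right)} = \left(V - 6\right) + C = \left(-6 + V\right) + C = -6 + C + V$)
$-257760 + l{\left(-435,M{\left(24,-23 \right)} \right)} = -257760 - 423 = -258183$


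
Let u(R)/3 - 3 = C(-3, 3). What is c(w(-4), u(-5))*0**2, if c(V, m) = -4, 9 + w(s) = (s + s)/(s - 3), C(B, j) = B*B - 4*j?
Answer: 0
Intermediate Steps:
C(B, j) = B**2 - 4*j
u(R) = 0 (u(R) = 9 + 3*((-3)**2 - 4*3) = 9 + 3*(9 - 12) = 9 + 3*(-3) = 9 - 9 = 0)
w(s) = -9 + 2*s/(-3 + s) (w(s) = -9 + (s + s)/(s - 3) = -9 + (2*s)/(-3 + s) = -9 + 2*s/(-3 + s))
c(w(-4), u(-5))*0**2 = -4*0**2 = -4*0 = 0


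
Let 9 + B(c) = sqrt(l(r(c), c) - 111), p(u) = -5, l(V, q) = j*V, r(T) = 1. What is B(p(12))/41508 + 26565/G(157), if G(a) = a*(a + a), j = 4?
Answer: 61234241/113681188 + I*sqrt(107)/41508 ≈ 0.53865 + 0.00024921*I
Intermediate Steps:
l(V, q) = 4*V
G(a) = 2*a**2 (G(a) = a*(2*a) = 2*a**2)
B(c) = -9 + I*sqrt(107) (B(c) = -9 + sqrt(4*1 - 111) = -9 + sqrt(4 - 111) = -9 + sqrt(-107) = -9 + I*sqrt(107))
B(p(12))/41508 + 26565/G(157) = (-9 + I*sqrt(107))/41508 + 26565/((2*157**2)) = (-9 + I*sqrt(107))*(1/41508) + 26565/((2*24649)) = (-1/4612 + I*sqrt(107)/41508) + 26565/49298 = 61234241/113681188 + I*sqrt(107)/41508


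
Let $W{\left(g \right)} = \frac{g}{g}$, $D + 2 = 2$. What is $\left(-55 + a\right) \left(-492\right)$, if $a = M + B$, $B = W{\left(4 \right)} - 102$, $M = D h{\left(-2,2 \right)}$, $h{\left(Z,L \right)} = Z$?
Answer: $76752$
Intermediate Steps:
$D = 0$ ($D = -2 + 2 = 0$)
$W{\left(g \right)} = 1$
$M = 0$ ($M = 0 \left(-2\right) = 0$)
$B = -101$ ($B = 1 - 102 = -101$)
$a = -101$ ($a = 0 - 101 = -101$)
$\left(-55 + a\right) \left(-492\right) = \left(-55 - 101\right) \left(-492\right) = \left(-156\right) \left(-492\right) = 76752$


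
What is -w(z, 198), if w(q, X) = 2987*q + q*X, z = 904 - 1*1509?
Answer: 1926925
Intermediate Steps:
z = -605 (z = 904 - 1509 = -605)
w(q, X) = 2987*q + X*q
-w(z, 198) = -(-605)*(2987 + 198) = -(-605)*3185 = -1*(-1926925) = 1926925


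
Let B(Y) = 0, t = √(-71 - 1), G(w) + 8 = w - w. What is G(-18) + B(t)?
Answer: -8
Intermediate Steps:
G(w) = -8 (G(w) = -8 + (w - w) = -8 + 0 = -8)
t = 6*I*√2 (t = √(-72) = 6*I*√2 ≈ 8.4853*I)
G(-18) + B(t) = -8 + 0 = -8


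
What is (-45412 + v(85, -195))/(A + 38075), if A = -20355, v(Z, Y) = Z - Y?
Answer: -11283/4430 ≈ -2.5470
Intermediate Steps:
(-45412 + v(85, -195))/(A + 38075) = (-45412 + (85 - 1*(-195)))/(-20355 + 38075) = (-45412 + (85 + 195))/17720 = (-45412 + 280)*(1/17720) = -45132*1/17720 = -11283/4430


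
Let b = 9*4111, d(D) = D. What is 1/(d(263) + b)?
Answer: 1/37262 ≈ 2.6837e-5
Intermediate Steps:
b = 36999
1/(d(263) + b) = 1/(263 + 36999) = 1/37262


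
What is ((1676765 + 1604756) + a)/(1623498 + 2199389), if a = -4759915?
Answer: -1478394/3822887 ≈ -0.38672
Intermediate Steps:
((1676765 + 1604756) + a)/(1623498 + 2199389) = ((1676765 + 1604756) - 4759915)/(1623498 + 2199389) = (3281521 - 4759915)/3822887 = -1478394*1/3822887 = -1478394/3822887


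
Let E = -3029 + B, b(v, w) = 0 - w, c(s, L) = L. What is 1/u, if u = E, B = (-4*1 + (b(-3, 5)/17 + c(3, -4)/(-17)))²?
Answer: -289/870620 ≈ -0.00033195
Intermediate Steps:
b(v, w) = -w
B = 4761/289 (B = (-4*1 + (-1*5/17 - 4/(-17)))² = (-4 + (-5*1/17 - 4*(-1/17)))² = (-4 + (-5/17 + 4/17))² = (-4 - 1/17)² = (-69/17)² = 4761/289 ≈ 16.474)
E = -870620/289 (E = -3029 + 4761/289 = -870620/289 ≈ -3012.5)
u = -870620/289 ≈ -3012.5
1/u = 1/(-870620/289) = -289/870620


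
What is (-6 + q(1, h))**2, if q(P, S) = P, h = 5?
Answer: 25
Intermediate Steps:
(-6 + q(1, h))**2 = (-6 + 1)**2 = (-5)**2 = 25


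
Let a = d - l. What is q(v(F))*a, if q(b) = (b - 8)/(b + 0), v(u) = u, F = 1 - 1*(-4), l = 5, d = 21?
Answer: -48/5 ≈ -9.6000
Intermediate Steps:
F = 5 (F = 1 + 4 = 5)
q(b) = (-8 + b)/b
a = 16 (a = 21 - 1*5 = 21 - 5 = 16)
q(v(F))*a = ((-8 + 5)/5)*16 = ((1/5)*(-3))*16 = -3/5*16 = -48/5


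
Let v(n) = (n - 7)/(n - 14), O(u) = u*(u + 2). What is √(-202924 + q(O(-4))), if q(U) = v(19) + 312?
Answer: 2*I*√1266310/5 ≈ 450.12*I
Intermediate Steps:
O(u) = u*(2 + u)
v(n) = (-7 + n)/(-14 + n)
q(U) = 1572/5 (q(U) = (-7 + 19)/(-14 + 19) + 312 = 12/5 + 312 = 1572/5)
√(-202924 + q(O(-4))) = √(-202924 + 1572/5) = √(-1013048/5) = 2*I*√1266310/5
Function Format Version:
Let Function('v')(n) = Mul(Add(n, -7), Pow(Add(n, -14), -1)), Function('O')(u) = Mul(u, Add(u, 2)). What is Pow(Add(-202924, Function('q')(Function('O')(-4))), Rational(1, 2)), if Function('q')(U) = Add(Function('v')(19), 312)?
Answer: Mul(Rational(2, 5), I, Pow(1266310, Rational(1, 2))) ≈ Mul(450.12, I)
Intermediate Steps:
Function('O')(u) = Mul(u, Add(2, u))
Function('v')(n) = Mul(Pow(Add(-14, n), -1), Add(-7, n)) (Function('v')(n) = Mul(Add(-7, n), Pow(Add(-14, n), -1)) = Mul(Pow(Add(-14, n), -1), Add(-7, n)))
Function('q')(U) = Rational(1572, 5) (Function('q')(U) = Add(Mul(Pow(Add(-14, 19), -1), Add(-7, 19)), 312) = Add(Mul(Pow(5, -1), 12), 312) = Add(Mul(Rational(1, 5), 12), 312) = Add(Rational(12, 5), 312) = Rational(1572, 5))
Pow(Add(-202924, Function('q')(Function('O')(-4))), Rational(1, 2)) = Pow(Add(-202924, Rational(1572, 5)), Rational(1, 2)) = Pow(Rational(-1013048, 5), Rational(1, 2)) = Mul(Rational(2, 5), I, Pow(1266310, Rational(1, 2)))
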